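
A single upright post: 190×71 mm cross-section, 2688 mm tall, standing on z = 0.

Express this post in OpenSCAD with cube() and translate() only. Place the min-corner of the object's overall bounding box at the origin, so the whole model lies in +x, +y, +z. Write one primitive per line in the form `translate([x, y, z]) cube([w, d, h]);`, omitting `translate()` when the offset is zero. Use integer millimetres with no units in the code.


cube([190, 71, 2688]);


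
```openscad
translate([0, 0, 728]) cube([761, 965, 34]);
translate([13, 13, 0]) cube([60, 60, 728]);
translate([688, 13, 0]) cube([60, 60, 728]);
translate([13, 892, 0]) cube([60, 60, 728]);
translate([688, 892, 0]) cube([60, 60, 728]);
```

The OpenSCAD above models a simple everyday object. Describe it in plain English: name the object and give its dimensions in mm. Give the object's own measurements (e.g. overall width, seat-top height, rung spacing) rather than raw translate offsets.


A table: top 761 mm (x) × 965 mm (y), 34 mm thick, upper face at z = 762 mm, on four 60×60 mm square legs, each inset 13 mm from the nearest pair of top edges from z = 0 to the bottom of the top.


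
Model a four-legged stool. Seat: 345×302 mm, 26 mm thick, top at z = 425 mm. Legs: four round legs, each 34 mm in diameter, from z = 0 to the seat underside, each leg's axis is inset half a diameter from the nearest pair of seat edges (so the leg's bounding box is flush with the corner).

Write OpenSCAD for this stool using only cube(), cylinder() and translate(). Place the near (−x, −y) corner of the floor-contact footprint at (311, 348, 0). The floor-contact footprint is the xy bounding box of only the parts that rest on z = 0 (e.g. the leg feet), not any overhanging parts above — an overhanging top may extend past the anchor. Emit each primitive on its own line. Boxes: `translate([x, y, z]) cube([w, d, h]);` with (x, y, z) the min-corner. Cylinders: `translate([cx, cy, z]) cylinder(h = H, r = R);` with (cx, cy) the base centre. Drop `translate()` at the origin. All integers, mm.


translate([311, 348, 399]) cube([345, 302, 26]);
translate([328, 365, 0]) cylinder(h = 399, r = 17);
translate([639, 365, 0]) cylinder(h = 399, r = 17);
translate([328, 633, 0]) cylinder(h = 399, r = 17);
translate([639, 633, 0]) cylinder(h = 399, r = 17);


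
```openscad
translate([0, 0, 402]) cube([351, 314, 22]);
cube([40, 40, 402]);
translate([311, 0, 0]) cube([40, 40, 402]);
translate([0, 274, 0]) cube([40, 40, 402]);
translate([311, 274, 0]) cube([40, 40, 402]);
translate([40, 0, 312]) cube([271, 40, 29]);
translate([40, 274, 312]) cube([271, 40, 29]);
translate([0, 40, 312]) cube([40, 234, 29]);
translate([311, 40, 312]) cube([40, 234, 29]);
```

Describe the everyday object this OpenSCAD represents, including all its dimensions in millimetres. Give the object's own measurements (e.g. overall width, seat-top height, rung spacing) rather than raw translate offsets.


A simple wooden stool: a rectangular seat 351 mm (x) by 314 mm (y), 22 mm thick, top face at z = 424 mm, on four square legs, each 40×40 mm in cross-section. The legs rest on z = 0, each flush with a corner of the seat. Four stretchers, 40 mm wide and 29 mm tall, connect adjacent legs with their undersides at z = 312 mm, each running between the inner faces of the legs it joins and aligned with the legs' outer faces on the other axis.


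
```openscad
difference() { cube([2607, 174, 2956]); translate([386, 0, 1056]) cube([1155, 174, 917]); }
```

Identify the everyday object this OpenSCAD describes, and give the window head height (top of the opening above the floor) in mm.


A wall with a window opening. The window head height is 1973 mm.

A wall with a rectangular opening subtracted — a window. Sill at z = 1056, opening 917 mm tall, so the head is at 1056 + 917 = 1973 mm.


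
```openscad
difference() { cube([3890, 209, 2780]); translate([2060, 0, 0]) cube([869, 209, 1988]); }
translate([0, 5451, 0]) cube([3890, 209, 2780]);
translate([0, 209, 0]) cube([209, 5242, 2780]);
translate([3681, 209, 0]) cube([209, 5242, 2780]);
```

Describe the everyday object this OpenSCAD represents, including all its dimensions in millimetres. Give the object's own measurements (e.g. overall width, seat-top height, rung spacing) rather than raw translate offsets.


A single room: four walls, each 2780 mm tall and 209 mm thick, enclosing an outside footprint 3890×5660 mm (x × y), no floor or roof. The front and back walls (−y and +y sides) run the full x-width; the side walls fit between their inner faces. A door opening 869 mm wide and 1988 mm tall is cut through the front wall from the floor up, its −x edge 2060 mm from the wall's −x end.


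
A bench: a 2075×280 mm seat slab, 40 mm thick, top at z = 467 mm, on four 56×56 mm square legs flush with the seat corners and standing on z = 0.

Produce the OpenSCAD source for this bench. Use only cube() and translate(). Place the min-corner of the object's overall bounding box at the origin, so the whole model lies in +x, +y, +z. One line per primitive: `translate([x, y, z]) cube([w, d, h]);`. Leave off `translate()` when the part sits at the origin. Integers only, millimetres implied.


translate([0, 0, 427]) cube([2075, 280, 40]);
cube([56, 56, 427]);
translate([0, 224, 0]) cube([56, 56, 427]);
translate([2019, 0, 0]) cube([56, 56, 427]);
translate([2019, 224, 0]) cube([56, 56, 427]);


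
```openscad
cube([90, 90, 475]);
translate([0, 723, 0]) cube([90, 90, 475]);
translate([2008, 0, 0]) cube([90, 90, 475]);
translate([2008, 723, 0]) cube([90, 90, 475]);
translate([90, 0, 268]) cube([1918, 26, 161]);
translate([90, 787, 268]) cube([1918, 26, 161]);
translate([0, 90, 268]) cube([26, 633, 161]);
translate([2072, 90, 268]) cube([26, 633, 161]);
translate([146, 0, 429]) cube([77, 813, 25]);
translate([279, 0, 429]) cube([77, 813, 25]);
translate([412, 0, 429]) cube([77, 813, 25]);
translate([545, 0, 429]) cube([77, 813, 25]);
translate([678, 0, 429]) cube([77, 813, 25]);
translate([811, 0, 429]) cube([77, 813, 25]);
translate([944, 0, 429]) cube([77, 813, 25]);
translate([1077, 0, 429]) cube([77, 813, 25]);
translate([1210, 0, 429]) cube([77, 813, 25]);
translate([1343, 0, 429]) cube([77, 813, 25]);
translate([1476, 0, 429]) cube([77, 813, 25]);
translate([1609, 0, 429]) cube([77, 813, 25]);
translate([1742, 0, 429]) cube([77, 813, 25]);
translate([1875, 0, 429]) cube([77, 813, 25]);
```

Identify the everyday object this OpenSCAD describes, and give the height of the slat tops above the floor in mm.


A bed frame. The slat-top height is 454 mm.

Four posts, four rails, and a row of slats — a bed frame. Slats sit on the rails at z = 268 + 161 = 429; with slat thickness 25, the top is 454 mm.


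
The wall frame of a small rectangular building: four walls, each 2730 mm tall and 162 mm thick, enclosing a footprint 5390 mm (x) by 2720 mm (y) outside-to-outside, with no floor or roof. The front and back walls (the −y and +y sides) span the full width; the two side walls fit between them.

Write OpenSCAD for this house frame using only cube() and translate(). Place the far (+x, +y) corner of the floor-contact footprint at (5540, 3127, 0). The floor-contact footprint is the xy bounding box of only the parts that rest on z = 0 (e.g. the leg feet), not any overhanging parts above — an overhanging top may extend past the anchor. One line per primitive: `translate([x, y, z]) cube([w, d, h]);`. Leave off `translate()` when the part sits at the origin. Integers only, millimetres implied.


translate([150, 407, 0]) cube([5390, 162, 2730]);
translate([150, 2965, 0]) cube([5390, 162, 2730]);
translate([150, 569, 0]) cube([162, 2396, 2730]);
translate([5378, 569, 0]) cube([162, 2396, 2730]);


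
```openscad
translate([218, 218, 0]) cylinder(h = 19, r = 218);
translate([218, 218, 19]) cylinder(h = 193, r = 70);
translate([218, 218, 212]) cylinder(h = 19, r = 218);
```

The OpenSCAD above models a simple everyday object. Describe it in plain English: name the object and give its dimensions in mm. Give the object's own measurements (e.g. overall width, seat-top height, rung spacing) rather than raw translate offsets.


A spool: two coaxial disc flanges of radius 218 mm and thickness 19 mm, joined by a core cylinder of radius 70 mm and height 193 mm. The lower flange rests on z = 0 and the three cylinders share a vertical axis.


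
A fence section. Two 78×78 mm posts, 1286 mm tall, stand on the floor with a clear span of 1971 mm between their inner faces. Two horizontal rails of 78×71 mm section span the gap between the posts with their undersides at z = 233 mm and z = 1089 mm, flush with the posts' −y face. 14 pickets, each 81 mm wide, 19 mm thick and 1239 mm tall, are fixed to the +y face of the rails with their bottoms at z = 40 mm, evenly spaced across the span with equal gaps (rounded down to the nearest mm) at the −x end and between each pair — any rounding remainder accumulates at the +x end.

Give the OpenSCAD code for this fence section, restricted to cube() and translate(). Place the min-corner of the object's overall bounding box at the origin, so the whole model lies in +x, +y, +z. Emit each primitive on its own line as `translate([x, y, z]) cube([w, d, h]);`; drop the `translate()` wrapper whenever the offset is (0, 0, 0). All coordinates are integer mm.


cube([78, 78, 1286]);
translate([2049, 0, 0]) cube([78, 78, 1286]);
translate([78, 0, 233]) cube([1971, 78, 71]);
translate([78, 0, 1089]) cube([1971, 78, 71]);
translate([133, 78, 40]) cube([81, 19, 1239]);
translate([269, 78, 40]) cube([81, 19, 1239]);
translate([405, 78, 40]) cube([81, 19, 1239]);
translate([541, 78, 40]) cube([81, 19, 1239]);
translate([677, 78, 40]) cube([81, 19, 1239]);
translate([813, 78, 40]) cube([81, 19, 1239]);
translate([949, 78, 40]) cube([81, 19, 1239]);
translate([1085, 78, 40]) cube([81, 19, 1239]);
translate([1221, 78, 40]) cube([81, 19, 1239]);
translate([1357, 78, 40]) cube([81, 19, 1239]);
translate([1493, 78, 40]) cube([81, 19, 1239]);
translate([1629, 78, 40]) cube([81, 19, 1239]);
translate([1765, 78, 40]) cube([81, 19, 1239]);
translate([1901, 78, 40]) cube([81, 19, 1239]);


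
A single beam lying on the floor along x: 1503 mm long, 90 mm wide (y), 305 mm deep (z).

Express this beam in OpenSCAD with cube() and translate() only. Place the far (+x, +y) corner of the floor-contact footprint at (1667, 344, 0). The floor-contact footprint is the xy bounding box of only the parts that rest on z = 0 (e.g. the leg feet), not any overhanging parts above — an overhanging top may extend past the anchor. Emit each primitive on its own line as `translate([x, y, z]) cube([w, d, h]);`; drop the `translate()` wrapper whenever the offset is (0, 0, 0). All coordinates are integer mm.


translate([164, 254, 0]) cube([1503, 90, 305]);


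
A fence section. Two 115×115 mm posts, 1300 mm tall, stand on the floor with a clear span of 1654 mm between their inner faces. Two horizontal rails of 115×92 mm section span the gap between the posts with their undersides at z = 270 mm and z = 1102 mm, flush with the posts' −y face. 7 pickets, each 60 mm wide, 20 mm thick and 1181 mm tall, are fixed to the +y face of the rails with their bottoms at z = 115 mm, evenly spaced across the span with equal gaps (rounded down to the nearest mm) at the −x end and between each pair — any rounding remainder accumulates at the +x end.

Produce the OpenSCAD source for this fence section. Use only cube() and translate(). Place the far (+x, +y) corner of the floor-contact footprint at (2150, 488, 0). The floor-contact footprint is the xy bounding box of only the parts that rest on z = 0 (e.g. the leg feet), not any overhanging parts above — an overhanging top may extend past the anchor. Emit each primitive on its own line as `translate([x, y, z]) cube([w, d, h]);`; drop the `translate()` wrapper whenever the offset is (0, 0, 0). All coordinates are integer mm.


translate([266, 373, 0]) cube([115, 115, 1300]);
translate([2035, 373, 0]) cube([115, 115, 1300]);
translate([381, 373, 270]) cube([1654, 115, 92]);
translate([381, 373, 1102]) cube([1654, 115, 92]);
translate([535, 488, 115]) cube([60, 20, 1181]);
translate([749, 488, 115]) cube([60, 20, 1181]);
translate([963, 488, 115]) cube([60, 20, 1181]);
translate([1177, 488, 115]) cube([60, 20, 1181]);
translate([1391, 488, 115]) cube([60, 20, 1181]);
translate([1605, 488, 115]) cube([60, 20, 1181]);
translate([1819, 488, 115]) cube([60, 20, 1181]);


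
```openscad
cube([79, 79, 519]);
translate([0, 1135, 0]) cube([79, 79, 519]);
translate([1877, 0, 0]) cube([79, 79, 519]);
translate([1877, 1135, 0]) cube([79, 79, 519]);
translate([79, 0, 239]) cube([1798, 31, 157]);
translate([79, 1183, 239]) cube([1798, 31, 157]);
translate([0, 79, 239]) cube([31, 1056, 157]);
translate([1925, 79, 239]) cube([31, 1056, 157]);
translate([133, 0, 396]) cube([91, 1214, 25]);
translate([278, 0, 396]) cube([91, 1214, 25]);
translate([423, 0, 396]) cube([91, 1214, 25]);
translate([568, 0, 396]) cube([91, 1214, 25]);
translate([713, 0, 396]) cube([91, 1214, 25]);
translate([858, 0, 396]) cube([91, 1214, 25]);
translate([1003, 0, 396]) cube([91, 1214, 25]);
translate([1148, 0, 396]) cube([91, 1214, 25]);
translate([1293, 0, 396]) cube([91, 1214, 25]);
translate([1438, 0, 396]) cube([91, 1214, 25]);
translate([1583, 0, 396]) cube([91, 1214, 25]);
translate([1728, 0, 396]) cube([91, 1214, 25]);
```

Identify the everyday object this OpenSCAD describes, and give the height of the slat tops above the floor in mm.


A bed frame. The slat-top height is 421 mm.

Four posts, four rails, and a row of slats — a bed frame. Slats sit on the rails at z = 239 + 157 = 396; with slat thickness 25, the top is 421 mm.


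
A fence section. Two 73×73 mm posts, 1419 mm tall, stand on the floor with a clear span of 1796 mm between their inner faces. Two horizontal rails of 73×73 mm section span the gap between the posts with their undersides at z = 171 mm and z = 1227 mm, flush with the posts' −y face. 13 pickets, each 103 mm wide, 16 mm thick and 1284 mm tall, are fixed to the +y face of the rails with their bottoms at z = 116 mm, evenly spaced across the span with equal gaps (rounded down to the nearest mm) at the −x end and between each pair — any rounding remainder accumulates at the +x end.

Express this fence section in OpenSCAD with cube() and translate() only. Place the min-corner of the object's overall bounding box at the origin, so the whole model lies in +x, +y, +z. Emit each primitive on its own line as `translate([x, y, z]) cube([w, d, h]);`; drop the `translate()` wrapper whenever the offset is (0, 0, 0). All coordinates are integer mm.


cube([73, 73, 1419]);
translate([1869, 0, 0]) cube([73, 73, 1419]);
translate([73, 0, 171]) cube([1796, 73, 73]);
translate([73, 0, 1227]) cube([1796, 73, 73]);
translate([105, 73, 116]) cube([103, 16, 1284]);
translate([240, 73, 116]) cube([103, 16, 1284]);
translate([375, 73, 116]) cube([103, 16, 1284]);
translate([510, 73, 116]) cube([103, 16, 1284]);
translate([645, 73, 116]) cube([103, 16, 1284]);
translate([780, 73, 116]) cube([103, 16, 1284]);
translate([915, 73, 116]) cube([103, 16, 1284]);
translate([1050, 73, 116]) cube([103, 16, 1284]);
translate([1185, 73, 116]) cube([103, 16, 1284]);
translate([1320, 73, 116]) cube([103, 16, 1284]);
translate([1455, 73, 116]) cube([103, 16, 1284]);
translate([1590, 73, 116]) cube([103, 16, 1284]);
translate([1725, 73, 116]) cube([103, 16, 1284]);


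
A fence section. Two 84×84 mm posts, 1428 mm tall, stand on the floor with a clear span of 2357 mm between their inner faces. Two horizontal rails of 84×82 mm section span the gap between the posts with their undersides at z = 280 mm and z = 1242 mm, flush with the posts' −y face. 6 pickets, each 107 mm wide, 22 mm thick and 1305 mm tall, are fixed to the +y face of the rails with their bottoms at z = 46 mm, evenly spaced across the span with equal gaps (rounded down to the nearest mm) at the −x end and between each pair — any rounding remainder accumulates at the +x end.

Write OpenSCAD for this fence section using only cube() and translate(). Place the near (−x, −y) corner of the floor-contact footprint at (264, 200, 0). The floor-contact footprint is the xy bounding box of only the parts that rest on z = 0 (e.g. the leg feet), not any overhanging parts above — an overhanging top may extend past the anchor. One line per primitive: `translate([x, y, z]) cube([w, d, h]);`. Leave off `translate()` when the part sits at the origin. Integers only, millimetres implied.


translate([264, 200, 0]) cube([84, 84, 1428]);
translate([2705, 200, 0]) cube([84, 84, 1428]);
translate([348, 200, 280]) cube([2357, 84, 82]);
translate([348, 200, 1242]) cube([2357, 84, 82]);
translate([593, 284, 46]) cube([107, 22, 1305]);
translate([945, 284, 46]) cube([107, 22, 1305]);
translate([1297, 284, 46]) cube([107, 22, 1305]);
translate([1649, 284, 46]) cube([107, 22, 1305]);
translate([2001, 284, 46]) cube([107, 22, 1305]);
translate([2353, 284, 46]) cube([107, 22, 1305]);


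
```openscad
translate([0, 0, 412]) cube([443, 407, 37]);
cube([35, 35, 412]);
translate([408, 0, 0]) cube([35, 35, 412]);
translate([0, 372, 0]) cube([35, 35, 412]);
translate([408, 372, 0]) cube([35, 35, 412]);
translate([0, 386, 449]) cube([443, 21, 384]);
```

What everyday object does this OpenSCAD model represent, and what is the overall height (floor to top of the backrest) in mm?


A chair. The overall height is 833 mm.

A slab on four corner posts with a tall panel at the back — a chair. The seat slab sits at z = 412 with thickness 37, and the 384 mm backrest starts at the seat top, so the overall height is 412 + 37 + 384 = 833 mm.


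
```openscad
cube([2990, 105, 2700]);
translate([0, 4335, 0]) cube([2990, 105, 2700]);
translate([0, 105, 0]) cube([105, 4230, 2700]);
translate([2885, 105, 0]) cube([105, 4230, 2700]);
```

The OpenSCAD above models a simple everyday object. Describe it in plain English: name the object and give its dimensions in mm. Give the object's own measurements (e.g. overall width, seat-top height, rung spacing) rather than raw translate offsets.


The wall frame of a small rectangular building: four walls, each 2700 mm tall and 105 mm thick, enclosing a footprint 2990 mm (x) by 4440 mm (y) outside-to-outside, with no floor or roof. The front and back walls (the −y and +y sides) span the full width; the two side walls fit between them.


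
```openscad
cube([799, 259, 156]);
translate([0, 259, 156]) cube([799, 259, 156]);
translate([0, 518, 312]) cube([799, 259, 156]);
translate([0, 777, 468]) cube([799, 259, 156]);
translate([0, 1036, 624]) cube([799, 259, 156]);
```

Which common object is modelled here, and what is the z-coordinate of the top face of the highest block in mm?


A staircase. The total rise is 780 mm.

5 identical blocks, each offset up and back from the previous — a staircase. Each step is 156 mm tall and there are 5 of them, so the total rise is 5 × 156 = 780 mm.


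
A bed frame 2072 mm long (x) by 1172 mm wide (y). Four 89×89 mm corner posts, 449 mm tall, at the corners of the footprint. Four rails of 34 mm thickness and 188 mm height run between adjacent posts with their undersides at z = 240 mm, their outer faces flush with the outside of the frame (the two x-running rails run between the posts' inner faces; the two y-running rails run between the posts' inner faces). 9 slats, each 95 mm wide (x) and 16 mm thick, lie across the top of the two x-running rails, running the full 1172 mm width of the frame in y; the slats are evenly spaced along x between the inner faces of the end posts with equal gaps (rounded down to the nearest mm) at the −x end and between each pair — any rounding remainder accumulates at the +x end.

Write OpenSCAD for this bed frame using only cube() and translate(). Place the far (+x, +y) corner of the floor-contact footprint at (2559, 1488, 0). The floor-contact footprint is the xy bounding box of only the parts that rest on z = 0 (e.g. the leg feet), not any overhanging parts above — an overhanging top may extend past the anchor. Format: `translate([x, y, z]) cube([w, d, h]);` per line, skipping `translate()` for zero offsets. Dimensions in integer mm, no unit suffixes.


translate([487, 316, 0]) cube([89, 89, 449]);
translate([487, 1399, 0]) cube([89, 89, 449]);
translate([2470, 316, 0]) cube([89, 89, 449]);
translate([2470, 1399, 0]) cube([89, 89, 449]);
translate([576, 316, 240]) cube([1894, 34, 188]);
translate([576, 1454, 240]) cube([1894, 34, 188]);
translate([487, 405, 240]) cube([34, 994, 188]);
translate([2525, 405, 240]) cube([34, 994, 188]);
translate([679, 316, 428]) cube([95, 1172, 16]);
translate([877, 316, 428]) cube([95, 1172, 16]);
translate([1075, 316, 428]) cube([95, 1172, 16]);
translate([1273, 316, 428]) cube([95, 1172, 16]);
translate([1471, 316, 428]) cube([95, 1172, 16]);
translate([1669, 316, 428]) cube([95, 1172, 16]);
translate([1867, 316, 428]) cube([95, 1172, 16]);
translate([2065, 316, 428]) cube([95, 1172, 16]);
translate([2263, 316, 428]) cube([95, 1172, 16]);


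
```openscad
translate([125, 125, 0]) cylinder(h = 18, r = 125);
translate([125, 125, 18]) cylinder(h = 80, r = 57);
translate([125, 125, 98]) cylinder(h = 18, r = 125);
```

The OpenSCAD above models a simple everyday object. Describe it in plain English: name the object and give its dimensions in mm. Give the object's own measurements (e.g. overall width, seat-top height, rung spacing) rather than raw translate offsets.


A spool: two coaxial disc flanges of radius 125 mm and thickness 18 mm, joined by a core cylinder of radius 57 mm and height 80 mm. The lower flange rests on z = 0 and the three cylinders share a vertical axis.


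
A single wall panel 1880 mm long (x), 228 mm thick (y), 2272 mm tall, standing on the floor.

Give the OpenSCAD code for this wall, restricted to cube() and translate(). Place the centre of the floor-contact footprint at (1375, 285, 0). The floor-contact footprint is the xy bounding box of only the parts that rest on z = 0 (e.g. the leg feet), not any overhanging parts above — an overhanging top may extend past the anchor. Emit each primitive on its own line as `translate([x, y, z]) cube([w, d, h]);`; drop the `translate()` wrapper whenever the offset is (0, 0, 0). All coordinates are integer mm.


translate([435, 171, 0]) cube([1880, 228, 2272]);


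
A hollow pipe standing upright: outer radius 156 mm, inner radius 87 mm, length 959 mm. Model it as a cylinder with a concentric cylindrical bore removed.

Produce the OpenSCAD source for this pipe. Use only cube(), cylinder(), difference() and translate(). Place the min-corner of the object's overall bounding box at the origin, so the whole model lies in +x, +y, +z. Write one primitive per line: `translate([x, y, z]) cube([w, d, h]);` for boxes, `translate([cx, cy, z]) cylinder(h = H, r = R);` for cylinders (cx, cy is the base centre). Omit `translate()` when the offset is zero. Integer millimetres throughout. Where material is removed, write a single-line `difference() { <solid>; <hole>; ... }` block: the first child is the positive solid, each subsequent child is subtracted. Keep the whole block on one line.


difference() { translate([156, 156, 0]) cylinder(h = 959, r = 156); translate([156, 156, 0]) cylinder(h = 959, r = 87); }


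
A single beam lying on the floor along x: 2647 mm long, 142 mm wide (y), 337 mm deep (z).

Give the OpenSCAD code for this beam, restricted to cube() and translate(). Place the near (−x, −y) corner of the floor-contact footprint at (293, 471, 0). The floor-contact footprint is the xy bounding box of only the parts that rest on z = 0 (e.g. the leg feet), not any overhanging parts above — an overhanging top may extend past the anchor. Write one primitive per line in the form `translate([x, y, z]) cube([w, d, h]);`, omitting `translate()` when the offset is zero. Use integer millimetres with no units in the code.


translate([293, 471, 0]) cube([2647, 142, 337]);


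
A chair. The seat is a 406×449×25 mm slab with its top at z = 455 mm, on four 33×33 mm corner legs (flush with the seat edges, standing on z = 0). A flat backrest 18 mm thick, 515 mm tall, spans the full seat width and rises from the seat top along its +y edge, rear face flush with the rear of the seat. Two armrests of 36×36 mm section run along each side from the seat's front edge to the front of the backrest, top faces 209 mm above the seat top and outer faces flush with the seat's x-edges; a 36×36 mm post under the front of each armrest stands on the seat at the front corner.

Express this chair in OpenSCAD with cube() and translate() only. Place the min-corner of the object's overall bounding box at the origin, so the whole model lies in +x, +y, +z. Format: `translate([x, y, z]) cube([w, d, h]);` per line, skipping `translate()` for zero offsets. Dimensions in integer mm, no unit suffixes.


translate([0, 0, 430]) cube([406, 449, 25]);
cube([33, 33, 430]);
translate([373, 0, 0]) cube([33, 33, 430]);
translate([0, 416, 0]) cube([33, 33, 430]);
translate([373, 416, 0]) cube([33, 33, 430]);
translate([0, 431, 455]) cube([406, 18, 515]);
translate([0, 0, 628]) cube([36, 431, 36]);
translate([370, 0, 628]) cube([36, 431, 36]);
translate([0, 0, 455]) cube([36, 36, 173]);
translate([370, 0, 455]) cube([36, 36, 173]);


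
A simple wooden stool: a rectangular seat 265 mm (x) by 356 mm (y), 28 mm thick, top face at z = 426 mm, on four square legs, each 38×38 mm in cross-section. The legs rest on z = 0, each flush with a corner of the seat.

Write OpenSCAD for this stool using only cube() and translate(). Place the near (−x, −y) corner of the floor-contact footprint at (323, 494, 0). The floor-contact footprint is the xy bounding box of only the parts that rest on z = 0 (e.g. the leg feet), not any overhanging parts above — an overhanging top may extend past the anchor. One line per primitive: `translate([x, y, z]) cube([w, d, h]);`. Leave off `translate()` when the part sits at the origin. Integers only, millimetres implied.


// leg_h = 426 - 28 = 398
translate([323, 494, 398]) cube([265, 356, 28]);
translate([323, 494, 0]) cube([38, 38, 398]);
translate([550, 494, 0]) cube([38, 38, 398]);
translate([323, 812, 0]) cube([38, 38, 398]);
translate([550, 812, 0]) cube([38, 38, 398]);


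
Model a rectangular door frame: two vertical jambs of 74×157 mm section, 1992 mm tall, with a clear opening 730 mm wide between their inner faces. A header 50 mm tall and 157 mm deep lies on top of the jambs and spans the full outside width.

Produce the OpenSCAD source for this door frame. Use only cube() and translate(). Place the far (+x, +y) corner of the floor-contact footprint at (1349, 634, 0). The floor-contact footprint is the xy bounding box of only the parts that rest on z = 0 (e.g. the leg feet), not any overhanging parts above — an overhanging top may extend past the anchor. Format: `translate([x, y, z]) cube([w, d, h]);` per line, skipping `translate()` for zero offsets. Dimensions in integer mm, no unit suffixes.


translate([471, 477, 0]) cube([74, 157, 1992]);
translate([1275, 477, 0]) cube([74, 157, 1992]);
translate([471, 477, 1992]) cube([878, 157, 50]);


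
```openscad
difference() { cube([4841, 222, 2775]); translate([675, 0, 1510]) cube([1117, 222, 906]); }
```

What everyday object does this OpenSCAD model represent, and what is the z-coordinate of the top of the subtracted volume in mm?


A wall with a window opening. The window head height is 2416 mm.

A wall with a rectangular opening subtracted — a window. Sill at z = 1510, opening 906 mm tall, so the head is at 1510 + 906 = 2416 mm.


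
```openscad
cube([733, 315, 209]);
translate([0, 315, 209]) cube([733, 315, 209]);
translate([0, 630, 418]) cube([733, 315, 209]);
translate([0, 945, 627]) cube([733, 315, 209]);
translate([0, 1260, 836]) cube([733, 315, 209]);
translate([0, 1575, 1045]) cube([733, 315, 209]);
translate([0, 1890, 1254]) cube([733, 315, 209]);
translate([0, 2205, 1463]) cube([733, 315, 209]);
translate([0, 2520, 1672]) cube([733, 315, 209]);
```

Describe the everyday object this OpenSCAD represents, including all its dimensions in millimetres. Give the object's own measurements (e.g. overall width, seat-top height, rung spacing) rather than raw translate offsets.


A straight staircase of 9 solid steps. Each step is 733 mm wide (x), 315 mm deep (y, the going) and 209 mm tall (the rise). The first step rests on the floor; each subsequent step sits one going further in +y and one rise higher in +z, directly behind and above the previous step with no overlap.


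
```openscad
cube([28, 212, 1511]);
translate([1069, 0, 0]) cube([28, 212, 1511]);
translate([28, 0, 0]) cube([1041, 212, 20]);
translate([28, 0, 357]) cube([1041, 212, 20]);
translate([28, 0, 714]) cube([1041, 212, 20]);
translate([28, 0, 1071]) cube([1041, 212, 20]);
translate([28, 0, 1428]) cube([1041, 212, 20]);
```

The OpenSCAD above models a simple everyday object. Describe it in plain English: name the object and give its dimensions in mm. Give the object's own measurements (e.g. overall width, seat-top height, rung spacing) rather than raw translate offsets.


An open bookshelf. Two side panels, each 28 mm thick, 212 mm deep and 1511 mm tall, stand 1097 mm apart (outside-to-outside). Between them sit 5 shelves, each 20 mm thick and 212 mm deep, spanning the full gap between the sides. The bottom shelf rests on the floor (its underside at z = 0) and the clear gap between one shelf's top and the next shelf's underside is 337 mm.


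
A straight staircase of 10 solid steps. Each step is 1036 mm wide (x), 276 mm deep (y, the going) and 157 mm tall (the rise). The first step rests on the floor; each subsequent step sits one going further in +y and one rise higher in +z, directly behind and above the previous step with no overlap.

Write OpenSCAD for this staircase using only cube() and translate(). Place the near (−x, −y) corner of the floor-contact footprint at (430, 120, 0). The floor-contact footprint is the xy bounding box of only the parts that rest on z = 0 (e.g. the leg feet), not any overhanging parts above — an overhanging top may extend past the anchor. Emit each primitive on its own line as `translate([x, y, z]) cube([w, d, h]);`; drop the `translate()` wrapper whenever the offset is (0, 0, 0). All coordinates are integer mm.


translate([430, 120, 0]) cube([1036, 276, 157]);
translate([430, 396, 157]) cube([1036, 276, 157]);
translate([430, 672, 314]) cube([1036, 276, 157]);
translate([430, 948, 471]) cube([1036, 276, 157]);
translate([430, 1224, 628]) cube([1036, 276, 157]);
translate([430, 1500, 785]) cube([1036, 276, 157]);
translate([430, 1776, 942]) cube([1036, 276, 157]);
translate([430, 2052, 1099]) cube([1036, 276, 157]);
translate([430, 2328, 1256]) cube([1036, 276, 157]);
translate([430, 2604, 1413]) cube([1036, 276, 157]);


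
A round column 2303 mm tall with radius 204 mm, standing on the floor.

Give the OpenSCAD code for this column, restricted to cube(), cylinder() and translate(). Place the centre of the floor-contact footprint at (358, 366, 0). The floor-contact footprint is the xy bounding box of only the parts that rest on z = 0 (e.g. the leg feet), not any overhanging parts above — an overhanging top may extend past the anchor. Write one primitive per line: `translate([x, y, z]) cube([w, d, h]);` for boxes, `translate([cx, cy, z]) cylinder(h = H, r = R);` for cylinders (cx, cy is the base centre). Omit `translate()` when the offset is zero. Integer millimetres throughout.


translate([358, 366, 0]) cylinder(h = 2303, r = 204);


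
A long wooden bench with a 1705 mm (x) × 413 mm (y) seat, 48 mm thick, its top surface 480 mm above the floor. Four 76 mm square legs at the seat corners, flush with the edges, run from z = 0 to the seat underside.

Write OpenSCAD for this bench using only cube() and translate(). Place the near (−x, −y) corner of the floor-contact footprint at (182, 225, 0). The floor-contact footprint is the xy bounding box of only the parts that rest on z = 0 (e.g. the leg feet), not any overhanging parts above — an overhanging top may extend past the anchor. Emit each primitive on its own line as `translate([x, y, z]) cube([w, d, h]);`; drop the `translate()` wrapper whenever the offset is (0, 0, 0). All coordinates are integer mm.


translate([182, 225, 432]) cube([1705, 413, 48]);
translate([182, 225, 0]) cube([76, 76, 432]);
translate([182, 562, 0]) cube([76, 76, 432]);
translate([1811, 225, 0]) cube([76, 76, 432]);
translate([1811, 562, 0]) cube([76, 76, 432]);


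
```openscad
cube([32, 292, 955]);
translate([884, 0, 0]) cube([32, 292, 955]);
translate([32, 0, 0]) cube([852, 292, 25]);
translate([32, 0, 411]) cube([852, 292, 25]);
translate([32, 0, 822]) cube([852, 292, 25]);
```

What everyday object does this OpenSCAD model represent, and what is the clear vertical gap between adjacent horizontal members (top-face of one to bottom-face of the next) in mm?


A bookshelf. The clear shelf gap is 386 mm.

Two tall side panels with 3 horizontal boards between them — a bookshelf. The first two shelf undersides are at z = 0 and z = 411; with shelf thickness 25, the clear gap is 411 − 0 − 25 = 386 mm.


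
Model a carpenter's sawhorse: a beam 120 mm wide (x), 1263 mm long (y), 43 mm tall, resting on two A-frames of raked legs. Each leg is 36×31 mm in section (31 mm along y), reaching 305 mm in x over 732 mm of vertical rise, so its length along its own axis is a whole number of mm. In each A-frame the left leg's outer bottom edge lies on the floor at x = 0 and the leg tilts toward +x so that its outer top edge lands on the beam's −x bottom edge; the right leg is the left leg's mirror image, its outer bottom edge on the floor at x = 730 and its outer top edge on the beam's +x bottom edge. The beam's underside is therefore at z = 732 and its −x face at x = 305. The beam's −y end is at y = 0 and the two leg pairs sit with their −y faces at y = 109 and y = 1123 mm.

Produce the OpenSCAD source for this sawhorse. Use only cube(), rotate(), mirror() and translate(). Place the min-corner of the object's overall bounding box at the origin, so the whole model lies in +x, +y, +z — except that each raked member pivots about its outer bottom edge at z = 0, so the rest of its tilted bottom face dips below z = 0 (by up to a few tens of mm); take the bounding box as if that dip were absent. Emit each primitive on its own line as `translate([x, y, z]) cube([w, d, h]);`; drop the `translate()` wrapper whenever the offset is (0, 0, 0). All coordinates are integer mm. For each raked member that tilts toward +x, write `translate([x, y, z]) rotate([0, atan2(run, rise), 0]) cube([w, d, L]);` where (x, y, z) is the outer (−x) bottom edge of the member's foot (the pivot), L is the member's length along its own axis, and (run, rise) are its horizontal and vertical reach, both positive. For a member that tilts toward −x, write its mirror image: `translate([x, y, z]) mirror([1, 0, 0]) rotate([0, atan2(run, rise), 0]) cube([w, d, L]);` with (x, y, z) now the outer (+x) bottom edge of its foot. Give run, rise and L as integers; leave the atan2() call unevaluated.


// leg length = √(305² + 732²) = 793
// right-leg outer foot x = 2·305 + 120 = 730
// beam min-corner = (305, 0, 732)
translate([305, 0, 732]) cube([120, 1263, 43]);
translate([0, 109, 0]) rotate([0, atan2(305, 732), 0]) cube([36, 31, 793]);
translate([730, 109, 0]) mirror([1, 0, 0]) rotate([0, atan2(305, 732), 0]) cube([36, 31, 793]);
translate([0, 1123, 0]) rotate([0, atan2(305, 732), 0]) cube([36, 31, 793]);
translate([730, 1123, 0]) mirror([1, 0, 0]) rotate([0, atan2(305, 732), 0]) cube([36, 31, 793]);


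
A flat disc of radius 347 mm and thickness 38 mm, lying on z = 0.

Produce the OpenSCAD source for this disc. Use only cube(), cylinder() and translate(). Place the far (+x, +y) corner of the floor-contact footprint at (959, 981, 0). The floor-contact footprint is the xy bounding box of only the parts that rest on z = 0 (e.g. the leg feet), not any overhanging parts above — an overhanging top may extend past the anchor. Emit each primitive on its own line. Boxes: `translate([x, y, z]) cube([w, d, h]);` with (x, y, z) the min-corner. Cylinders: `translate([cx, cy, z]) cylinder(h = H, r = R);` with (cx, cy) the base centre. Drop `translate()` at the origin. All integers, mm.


translate([612, 634, 0]) cylinder(h = 38, r = 347);


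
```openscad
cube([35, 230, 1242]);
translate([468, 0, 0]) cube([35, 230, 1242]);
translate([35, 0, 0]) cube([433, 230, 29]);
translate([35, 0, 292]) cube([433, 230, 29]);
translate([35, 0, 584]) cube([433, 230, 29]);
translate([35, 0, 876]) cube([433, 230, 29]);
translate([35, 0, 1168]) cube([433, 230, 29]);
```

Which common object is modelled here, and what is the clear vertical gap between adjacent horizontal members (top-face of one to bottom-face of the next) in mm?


A bookshelf. The clear shelf gap is 263 mm.

Two tall side panels with 5 horizontal boards between them — a bookshelf. The first two shelf undersides are at z = 0 and z = 292; with shelf thickness 29, the clear gap is 292 − 0 − 29 = 263 mm.


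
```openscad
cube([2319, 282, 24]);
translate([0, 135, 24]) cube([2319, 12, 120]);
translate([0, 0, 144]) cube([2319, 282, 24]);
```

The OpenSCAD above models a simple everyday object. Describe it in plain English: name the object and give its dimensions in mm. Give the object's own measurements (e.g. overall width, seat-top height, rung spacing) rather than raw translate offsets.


An I-beam lying along x, 2319 mm long. Overall section height 168 mm. Two flanges 282 mm wide (y) and 24 mm thick, one on the floor and one at the top; a web 12 mm thick runs between them, centred on the flange width.


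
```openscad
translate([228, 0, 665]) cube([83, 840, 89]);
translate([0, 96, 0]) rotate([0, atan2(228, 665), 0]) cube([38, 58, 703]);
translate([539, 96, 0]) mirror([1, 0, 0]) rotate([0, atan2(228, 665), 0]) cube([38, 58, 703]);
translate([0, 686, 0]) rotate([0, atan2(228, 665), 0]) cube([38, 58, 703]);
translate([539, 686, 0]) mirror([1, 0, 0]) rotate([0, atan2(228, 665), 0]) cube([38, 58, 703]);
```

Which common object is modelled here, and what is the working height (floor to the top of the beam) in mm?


A sawhorse. The overall height is 754 mm.

A beam across two mirrored pairs of raked legs — a sawhorse. The beam's underside is at z = 665 (matching the legs' vertical rise in atan2(228, 665)) and the beam is 89 mm tall, so its top is at 665 + 89 = 754 mm. The raked legs top out at the beam's underside, so that is the highest point.


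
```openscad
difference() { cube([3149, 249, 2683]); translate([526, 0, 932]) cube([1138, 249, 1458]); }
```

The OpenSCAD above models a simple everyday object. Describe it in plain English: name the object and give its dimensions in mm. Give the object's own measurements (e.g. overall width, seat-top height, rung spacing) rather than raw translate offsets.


A wall 3149 mm long (x), 249 mm thick (y), 2683 mm tall, with a rectangular window opening cut through it. The opening is 1138 mm wide and 1458 mm tall; its sill is at z = 932 mm and its near (−x) edge is 526 mm from the wall's −x end. The opening passes through the full wall thickness.


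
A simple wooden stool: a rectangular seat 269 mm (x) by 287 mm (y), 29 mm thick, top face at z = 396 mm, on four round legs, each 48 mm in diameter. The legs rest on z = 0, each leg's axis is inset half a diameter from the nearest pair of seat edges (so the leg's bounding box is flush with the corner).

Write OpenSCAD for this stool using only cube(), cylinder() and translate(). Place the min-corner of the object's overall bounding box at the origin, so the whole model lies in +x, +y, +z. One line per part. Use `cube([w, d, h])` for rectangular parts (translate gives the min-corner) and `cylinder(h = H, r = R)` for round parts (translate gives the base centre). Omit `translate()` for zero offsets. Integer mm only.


translate([0, 0, 367]) cube([269, 287, 29]);
translate([24, 24, 0]) cylinder(h = 367, r = 24);
translate([245, 24, 0]) cylinder(h = 367, r = 24);
translate([24, 263, 0]) cylinder(h = 367, r = 24);
translate([245, 263, 0]) cylinder(h = 367, r = 24);
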